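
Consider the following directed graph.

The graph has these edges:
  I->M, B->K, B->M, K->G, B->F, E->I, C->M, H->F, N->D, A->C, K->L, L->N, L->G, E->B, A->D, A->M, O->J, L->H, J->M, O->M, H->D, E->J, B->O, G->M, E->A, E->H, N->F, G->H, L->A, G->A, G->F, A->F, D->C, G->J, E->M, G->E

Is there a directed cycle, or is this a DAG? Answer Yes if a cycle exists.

Yes

DFS with white/gray/black marking, starting from H:
H gray
  D gray
    C gray
      M gray
      M black
    C black
  D black
  F gray
  F black
H black
A gray
  A→F: F black — skip
  A→D: D black — skip
  A→C: C black — skip
  A→M: M black — skip
A black
B gray
  K gray
    G gray
      E gray
        E→H: H black — skip
        E→B: B is gray → back edge
Back edge found, so a cycle exists: B → K → G → E → B.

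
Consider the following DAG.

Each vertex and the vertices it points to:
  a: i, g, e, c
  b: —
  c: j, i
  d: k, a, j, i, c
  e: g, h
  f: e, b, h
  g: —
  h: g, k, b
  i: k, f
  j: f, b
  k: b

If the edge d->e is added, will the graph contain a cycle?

No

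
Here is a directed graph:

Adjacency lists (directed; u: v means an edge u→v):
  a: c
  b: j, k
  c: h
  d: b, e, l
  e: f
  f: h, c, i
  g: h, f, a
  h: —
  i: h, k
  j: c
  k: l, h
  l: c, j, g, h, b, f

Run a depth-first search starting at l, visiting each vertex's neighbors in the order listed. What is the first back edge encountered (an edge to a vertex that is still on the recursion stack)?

DFS from l (visiting each vertex's neighbors in the order listed); mark gray on enter, black on exit:
l gray
  c gray
    h gray
    h black
  c black
  j gray
    j→c: c black — skip
  j black
  g gray
    g→h: h black — skip
    f gray
      f→h: h black — skip
      f→c: c black — skip
      i gray
        i→h: h black — skip
        k gray
          k→l: l is gray → back edge
First back edge: k → l.

k->l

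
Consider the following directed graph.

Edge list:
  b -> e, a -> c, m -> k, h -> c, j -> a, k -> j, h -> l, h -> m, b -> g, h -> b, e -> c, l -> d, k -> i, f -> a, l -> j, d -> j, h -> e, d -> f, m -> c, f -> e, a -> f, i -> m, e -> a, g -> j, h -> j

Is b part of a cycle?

b lies on a cycle iff there is a path from b back to itself.
Exploring from b, it never reaches itself; equivalently, its strongly connected component is a singleton.

No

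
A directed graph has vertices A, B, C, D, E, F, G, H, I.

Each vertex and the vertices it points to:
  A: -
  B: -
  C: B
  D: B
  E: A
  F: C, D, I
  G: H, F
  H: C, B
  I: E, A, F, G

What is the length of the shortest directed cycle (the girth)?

2

For each vertex v, BFS finds the shortest path from v back to v.
The shortest such closed walk is I → F → I, length 2.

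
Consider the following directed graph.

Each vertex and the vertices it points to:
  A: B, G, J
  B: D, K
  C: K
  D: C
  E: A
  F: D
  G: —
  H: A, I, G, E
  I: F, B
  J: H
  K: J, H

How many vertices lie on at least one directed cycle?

A vertex is on a directed cycle iff it belongs to a strongly connected component of size ≥ 2 (or has a self-loop).
The vertices on cycles are {A, B, C, D, E, F, H, I, J, K} — 10 in total.

10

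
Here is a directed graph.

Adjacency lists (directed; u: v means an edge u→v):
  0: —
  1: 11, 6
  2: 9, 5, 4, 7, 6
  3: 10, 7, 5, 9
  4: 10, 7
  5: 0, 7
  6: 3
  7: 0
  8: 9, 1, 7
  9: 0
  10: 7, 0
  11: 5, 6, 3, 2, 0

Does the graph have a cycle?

DFS with white/gray/black marking, starting from 11:
11 gray
  5 gray
    0 gray
    0 black
    7 gray
      7→0: 0 black — skip
    7 black
  5 black
  6 gray
    3 gray
      10 gray
        10→7: 7 black — skip
        10→0: 0 black — skip
      10 black
      3→7: 7 black — skip
      3→5: 5 black — skip
      9 gray
        9→0: 0 black — skip
      9 black
    3 black
  6 black
  11→3: 3 black — skip
  2 gray
    2→9: 9 black — skip
    2→5: 5 black — skip
    4 gray
      4→10: 10 black — skip
      4→7: 7 black — skip
    4 black
    2→7: 7 black — skip
    2→6: 6 black — skip
  2 black
  11→0: 0 black — skip
11 black
1 gray
  1→11: 11 black — skip
  1→6: 6 black — skip
1 black
8 gray
  8→9: 9 black — skip
  8→1: 1 black — skip
  8→7: 7 black — skip
8 black
Every edge goes to a white or black vertex — no back edge, so the graph is acyclic.

No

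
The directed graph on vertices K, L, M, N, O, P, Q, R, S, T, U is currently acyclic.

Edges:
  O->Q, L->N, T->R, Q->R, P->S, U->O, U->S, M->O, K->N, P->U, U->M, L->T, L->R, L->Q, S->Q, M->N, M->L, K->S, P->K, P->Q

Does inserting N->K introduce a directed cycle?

Adding N→K creates a cycle iff K can already reach N.
Path from K: K → N.
So K → … → N → K is a cycle.

Yes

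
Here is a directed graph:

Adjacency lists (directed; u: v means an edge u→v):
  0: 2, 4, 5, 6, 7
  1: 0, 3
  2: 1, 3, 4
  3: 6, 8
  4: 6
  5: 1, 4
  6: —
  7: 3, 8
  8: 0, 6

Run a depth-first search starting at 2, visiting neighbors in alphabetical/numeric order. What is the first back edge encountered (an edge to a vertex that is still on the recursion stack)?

DFS from 2 (visiting neighbors in alphabetical/numeric order); mark gray on enter, black on exit:
2 gray
  1 gray
    0 gray
      0→2: 2 is gray → back edge
First back edge: 0 → 2.

0->2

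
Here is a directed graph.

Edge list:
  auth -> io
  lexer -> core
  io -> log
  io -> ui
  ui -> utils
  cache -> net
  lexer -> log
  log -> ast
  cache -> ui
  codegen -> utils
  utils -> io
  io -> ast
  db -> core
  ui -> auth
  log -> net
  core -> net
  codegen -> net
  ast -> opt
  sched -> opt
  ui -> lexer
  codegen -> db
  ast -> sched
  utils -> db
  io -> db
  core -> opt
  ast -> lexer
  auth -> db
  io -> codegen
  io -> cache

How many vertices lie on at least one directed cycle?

A vertex is on a directed cycle iff it belongs to a strongly connected component of size ≥ 2 (or has a self-loop).
The vertices on cycles are {io, ui, ast, log, auth, cache, lexer, utils, codegen} — 9 in total.

9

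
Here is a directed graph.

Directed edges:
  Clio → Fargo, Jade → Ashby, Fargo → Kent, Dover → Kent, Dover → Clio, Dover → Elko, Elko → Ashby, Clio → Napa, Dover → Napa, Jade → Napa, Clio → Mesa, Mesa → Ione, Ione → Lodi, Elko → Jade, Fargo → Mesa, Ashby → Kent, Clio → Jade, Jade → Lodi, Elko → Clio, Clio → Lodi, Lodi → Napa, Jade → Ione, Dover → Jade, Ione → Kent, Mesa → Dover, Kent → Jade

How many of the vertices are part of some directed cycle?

A vertex is on a directed cycle iff it belongs to a strongly connected component of size ≥ 2 (or has a self-loop).
The vertices on cycles are {Clio, Elko, Ione, Jade, Kent, Mesa, Ashby, Dover, Fargo} — 9 in total.

9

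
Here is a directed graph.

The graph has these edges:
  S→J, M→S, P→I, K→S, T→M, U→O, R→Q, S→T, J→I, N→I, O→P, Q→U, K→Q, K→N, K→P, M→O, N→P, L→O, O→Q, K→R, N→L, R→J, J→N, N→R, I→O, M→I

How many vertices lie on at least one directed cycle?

A vertex is on a directed cycle iff it belongs to a strongly connected component of size ≥ 2 (or has a self-loop).
The vertices on cycles are {I, J, M, N, O, P, Q, R, S, T, U} — 11 in total.

11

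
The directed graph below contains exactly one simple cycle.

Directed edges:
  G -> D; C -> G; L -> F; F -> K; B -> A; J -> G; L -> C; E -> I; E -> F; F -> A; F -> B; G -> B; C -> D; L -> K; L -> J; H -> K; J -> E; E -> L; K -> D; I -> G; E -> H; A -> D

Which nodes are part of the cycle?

E, J, L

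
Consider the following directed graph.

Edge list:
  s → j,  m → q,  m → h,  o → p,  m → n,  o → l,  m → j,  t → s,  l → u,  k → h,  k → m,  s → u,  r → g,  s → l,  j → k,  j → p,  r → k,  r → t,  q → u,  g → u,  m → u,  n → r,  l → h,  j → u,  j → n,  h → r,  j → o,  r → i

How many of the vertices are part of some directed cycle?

A vertex is on a directed cycle iff it belongs to a strongly connected component of size ≥ 2 (or has a self-loop).
The vertices on cycles are {h, j, k, l, m, n, o, r, s, t} — 10 in total.

10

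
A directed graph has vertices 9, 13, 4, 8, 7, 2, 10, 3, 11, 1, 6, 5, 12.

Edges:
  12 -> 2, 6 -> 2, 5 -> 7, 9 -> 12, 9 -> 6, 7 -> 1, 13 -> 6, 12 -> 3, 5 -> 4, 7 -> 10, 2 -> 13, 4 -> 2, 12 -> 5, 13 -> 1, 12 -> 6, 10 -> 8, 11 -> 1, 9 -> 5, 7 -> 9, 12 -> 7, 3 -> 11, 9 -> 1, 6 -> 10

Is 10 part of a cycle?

No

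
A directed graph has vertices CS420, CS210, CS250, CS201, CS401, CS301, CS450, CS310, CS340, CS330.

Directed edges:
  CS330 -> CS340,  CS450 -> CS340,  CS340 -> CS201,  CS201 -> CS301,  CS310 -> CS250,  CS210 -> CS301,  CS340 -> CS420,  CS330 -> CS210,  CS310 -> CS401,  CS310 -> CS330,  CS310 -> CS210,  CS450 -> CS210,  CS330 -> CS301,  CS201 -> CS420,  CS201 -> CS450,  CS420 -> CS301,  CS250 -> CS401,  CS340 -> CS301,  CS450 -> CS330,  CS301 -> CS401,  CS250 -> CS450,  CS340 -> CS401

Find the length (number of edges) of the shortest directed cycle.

For each vertex v, BFS finds the shortest path from v back to v.
The shortest such closed walk is CS340 → CS201 → CS450 → CS340, length 3.

3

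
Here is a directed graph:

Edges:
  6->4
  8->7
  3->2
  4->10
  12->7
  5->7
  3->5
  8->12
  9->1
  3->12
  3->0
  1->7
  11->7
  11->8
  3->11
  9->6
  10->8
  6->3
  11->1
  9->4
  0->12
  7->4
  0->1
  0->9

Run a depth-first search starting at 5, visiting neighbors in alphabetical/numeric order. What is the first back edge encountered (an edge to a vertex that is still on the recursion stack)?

8→7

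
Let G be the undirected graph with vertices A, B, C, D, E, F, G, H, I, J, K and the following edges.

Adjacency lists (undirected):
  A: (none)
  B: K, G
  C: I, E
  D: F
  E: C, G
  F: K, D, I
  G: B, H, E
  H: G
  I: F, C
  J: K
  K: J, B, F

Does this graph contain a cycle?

Yes

DFS, tracking each vertex's parent; an edge to a visited non-parent vertex closes a cycle.
Start from A:
visit A (parent –)
visit B (parent –)
  visit K (parent B)
    visit J (parent K)
      J–K: parent, skip
    K–B: parent, skip
    visit F (parent K)
      F–K: parent, skip
      visit D (parent F)
        D–F: parent, skip
      visit I (parent F)
        I–F: parent, skip
        visit C (parent I)
          C–I: parent, skip
          visit E (parent C)
            E–C: parent, skip
            visit G (parent E)
              G–B: B visited and ≠ parent → cycle
Cycle: B – K – F – I – C – E – G – B.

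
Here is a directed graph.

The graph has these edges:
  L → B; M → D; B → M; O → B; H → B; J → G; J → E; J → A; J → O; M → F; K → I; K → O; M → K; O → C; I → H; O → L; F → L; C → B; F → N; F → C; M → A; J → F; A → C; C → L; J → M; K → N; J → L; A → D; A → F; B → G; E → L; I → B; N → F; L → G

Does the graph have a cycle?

DFS with white/gray/black marking, starting from C:
C gray
  B gray
    M gray
      A gray
        D gray
        D black
        F gray
          N gray
            N→F: F is gray → back edge
Back edge found, so a cycle exists: F → N → F.

Yes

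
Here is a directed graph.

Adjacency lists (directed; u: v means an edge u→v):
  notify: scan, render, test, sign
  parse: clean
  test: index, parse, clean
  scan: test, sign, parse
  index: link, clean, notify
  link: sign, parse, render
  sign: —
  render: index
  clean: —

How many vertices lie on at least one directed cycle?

6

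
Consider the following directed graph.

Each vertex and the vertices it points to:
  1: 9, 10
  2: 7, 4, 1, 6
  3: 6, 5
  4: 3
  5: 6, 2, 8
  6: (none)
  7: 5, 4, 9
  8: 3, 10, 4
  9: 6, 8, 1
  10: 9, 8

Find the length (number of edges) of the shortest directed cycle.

2

For each vertex v, BFS finds the shortest path from v back to v.
The shortest such closed walk is 1 → 9 → 1, length 2.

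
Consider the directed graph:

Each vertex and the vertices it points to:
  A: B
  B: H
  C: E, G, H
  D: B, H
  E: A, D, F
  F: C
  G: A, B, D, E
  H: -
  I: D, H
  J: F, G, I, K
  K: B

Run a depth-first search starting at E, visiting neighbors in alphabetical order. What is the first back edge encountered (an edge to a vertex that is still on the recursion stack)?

C→E

DFS from E (visiting neighbors in alphabetical order); mark gray on enter, black on exit:
E gray
  A gray
    B gray
      H gray
      H black
    B black
  A black
  D gray
    D→B: B black — skip
    D→H: H black — skip
  D black
  F gray
    C gray
      C→E: E is gray → back edge
First back edge: C → E.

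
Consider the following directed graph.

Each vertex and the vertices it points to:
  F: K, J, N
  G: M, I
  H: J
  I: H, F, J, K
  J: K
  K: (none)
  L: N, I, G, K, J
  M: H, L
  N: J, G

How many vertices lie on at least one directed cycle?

6

A vertex is on a directed cycle iff it belongs to a strongly connected component of size ≥ 2 (or has a self-loop).
The vertices on cycles are {F, G, I, L, M, N} — 6 in total.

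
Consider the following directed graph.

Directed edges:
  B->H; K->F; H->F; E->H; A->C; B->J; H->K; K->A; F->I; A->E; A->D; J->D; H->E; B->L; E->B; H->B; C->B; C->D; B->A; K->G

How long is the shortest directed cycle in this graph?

For each vertex v, BFS finds the shortest path from v back to v.
The shortest such closed walk is E → H → E, length 2.

2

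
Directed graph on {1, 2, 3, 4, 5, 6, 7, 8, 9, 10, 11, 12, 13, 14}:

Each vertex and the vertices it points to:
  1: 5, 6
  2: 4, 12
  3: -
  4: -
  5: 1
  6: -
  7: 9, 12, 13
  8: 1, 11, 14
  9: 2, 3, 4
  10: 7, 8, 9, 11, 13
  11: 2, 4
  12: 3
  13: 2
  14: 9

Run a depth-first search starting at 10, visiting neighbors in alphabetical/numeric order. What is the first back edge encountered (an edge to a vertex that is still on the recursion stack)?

5→1

DFS from 10 (visiting neighbors in alphabetical/numeric order); mark gray on enter, black on exit:
10 gray
  7 gray
    9 gray
      2 gray
        4 gray
        4 black
        12 gray
          3 gray
          3 black
        12 black
      2 black
      9→3: 3 black — skip
      9→4: 4 black — skip
    9 black
    7→12: 12 black — skip
    13 gray
      13→2: 2 black — skip
    13 black
  7 black
  8 gray
    1 gray
      5 gray
        5→1: 1 is gray → back edge
First back edge: 5 → 1.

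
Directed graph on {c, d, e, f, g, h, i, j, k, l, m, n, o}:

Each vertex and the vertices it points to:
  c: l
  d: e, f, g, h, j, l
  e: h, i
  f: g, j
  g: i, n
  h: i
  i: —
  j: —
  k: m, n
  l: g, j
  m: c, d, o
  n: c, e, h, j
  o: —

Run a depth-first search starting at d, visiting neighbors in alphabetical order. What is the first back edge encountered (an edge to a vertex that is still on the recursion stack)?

DFS from d (visiting neighbors in alphabetical order); mark gray on enter, black on exit:
d gray
  e gray
    h gray
      i gray
      i black
    h black
    e→i: i black — skip
  e black
  f gray
    g gray
      g→i: i black — skip
      n gray
        c gray
          l gray
            l→g: g is gray → back edge
First back edge: l → g.

l->g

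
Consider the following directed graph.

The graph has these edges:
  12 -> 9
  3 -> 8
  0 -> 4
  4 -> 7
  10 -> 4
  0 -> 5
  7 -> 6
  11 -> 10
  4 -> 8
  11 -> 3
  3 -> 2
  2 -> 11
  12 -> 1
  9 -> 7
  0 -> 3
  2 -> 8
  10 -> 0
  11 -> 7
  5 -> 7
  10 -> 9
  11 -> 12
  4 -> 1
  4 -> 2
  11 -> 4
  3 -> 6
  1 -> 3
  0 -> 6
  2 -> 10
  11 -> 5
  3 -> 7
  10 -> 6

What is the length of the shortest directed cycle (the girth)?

For each vertex v, BFS finds the shortest path from v back to v.
The shortest such closed walk is 11 → 4 → 2 → 11, length 3.

3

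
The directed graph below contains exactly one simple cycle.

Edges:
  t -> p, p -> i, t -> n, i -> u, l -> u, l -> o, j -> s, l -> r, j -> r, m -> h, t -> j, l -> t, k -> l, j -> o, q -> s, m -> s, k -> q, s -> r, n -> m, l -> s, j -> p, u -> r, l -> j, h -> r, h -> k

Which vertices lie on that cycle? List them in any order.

h, k, l, m, n, t

DFS with gray/black marking from k:
k gray
  q gray
    s gray
      r gray
      r black
    s black
  q black
  l gray
    t gray
      j gray
        p gray
          i gray
            u gray
              u→r: r black — skip
            u black
          i black
        p black
        j→r: r black — skip
        j→s: s black — skip
        o gray
        o black
      j black
      n gray
        m gray
          m→s: s black — skip
          h gray
            h→k: k is gray → back edge
Back edge closes the cycle k → l → t → n → m → h → k; its vertices are {h, k, l, m, n, t}.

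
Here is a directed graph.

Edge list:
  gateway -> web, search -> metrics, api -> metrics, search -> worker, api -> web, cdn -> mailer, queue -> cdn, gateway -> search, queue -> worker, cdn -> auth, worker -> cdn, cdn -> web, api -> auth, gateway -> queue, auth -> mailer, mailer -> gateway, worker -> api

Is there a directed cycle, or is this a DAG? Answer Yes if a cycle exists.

DFS with white/gray/black marking, starting from gateway:
gateway gray
  queue gray
    cdn gray
      mailer gray
        mailer→gateway: gateway is gray → back edge
Back edge found, so a cycle exists: gateway → queue → cdn → mailer → gateway.

Yes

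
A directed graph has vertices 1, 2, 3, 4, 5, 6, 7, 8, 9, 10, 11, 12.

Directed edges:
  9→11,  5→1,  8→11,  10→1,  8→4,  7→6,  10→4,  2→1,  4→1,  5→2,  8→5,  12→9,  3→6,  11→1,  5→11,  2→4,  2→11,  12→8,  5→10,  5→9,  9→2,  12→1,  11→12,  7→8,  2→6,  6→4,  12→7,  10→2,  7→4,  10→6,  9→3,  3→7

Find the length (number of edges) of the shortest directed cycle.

3

For each vertex v, BFS finds the shortest path from v back to v.
The shortest such closed walk is 8 → 11 → 12 → 8, length 3.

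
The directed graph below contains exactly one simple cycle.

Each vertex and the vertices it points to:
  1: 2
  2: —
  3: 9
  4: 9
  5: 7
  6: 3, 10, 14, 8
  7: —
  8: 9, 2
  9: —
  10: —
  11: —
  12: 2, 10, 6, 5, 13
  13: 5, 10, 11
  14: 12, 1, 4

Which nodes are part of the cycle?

6, 12, 14

DFS with gray/black marking from 12:
12 gray
  2 gray
  2 black
  10 gray
  10 black
  6 gray
    3 gray
      9 gray
      9 black
    3 black
    6→10: 10 black — skip
    14 gray
      14→12: 12 is gray → back edge
Back edge closes the cycle 12 → 6 → 14 → 12; its vertices are {6, 12, 14}.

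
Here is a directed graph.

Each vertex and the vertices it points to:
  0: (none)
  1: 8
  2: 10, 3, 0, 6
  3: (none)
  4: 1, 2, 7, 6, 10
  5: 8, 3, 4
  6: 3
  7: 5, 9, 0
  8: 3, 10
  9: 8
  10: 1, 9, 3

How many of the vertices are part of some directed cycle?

7

A vertex is on a directed cycle iff it belongs to a strongly connected component of size ≥ 2 (or has a self-loop).
The vertices on cycles are {1, 4, 5, 7, 8, 9, 10} — 7 in total.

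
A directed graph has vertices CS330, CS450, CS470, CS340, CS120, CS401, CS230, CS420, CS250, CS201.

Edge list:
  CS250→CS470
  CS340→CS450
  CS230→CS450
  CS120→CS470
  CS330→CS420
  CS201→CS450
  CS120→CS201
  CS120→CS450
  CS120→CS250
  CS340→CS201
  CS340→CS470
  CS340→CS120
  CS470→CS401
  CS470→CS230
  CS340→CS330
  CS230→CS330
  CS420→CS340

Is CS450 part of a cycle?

CS450 lies on a cycle iff there is a path from CS450 back to itself.
Exploring from CS450, it never reaches itself; equivalently, its strongly connected component is a singleton.

No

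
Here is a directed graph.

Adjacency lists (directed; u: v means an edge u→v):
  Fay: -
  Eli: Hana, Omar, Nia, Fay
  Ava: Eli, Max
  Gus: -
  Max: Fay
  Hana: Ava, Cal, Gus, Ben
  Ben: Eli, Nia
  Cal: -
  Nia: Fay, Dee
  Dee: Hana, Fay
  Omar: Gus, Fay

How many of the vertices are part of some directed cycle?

6

A vertex is on a directed cycle iff it belongs to a strongly connected component of size ≥ 2 (or has a self-loop).
The vertices on cycles are {Ava, Ben, Dee, Eli, Nia, Hana} — 6 in total.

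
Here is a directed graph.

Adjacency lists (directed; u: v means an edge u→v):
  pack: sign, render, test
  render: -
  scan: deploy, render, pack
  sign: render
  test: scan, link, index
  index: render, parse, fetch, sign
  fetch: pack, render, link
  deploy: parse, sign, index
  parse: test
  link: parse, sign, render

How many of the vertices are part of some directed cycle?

8

A vertex is on a directed cycle iff it belongs to a strongly connected component of size ≥ 2 (or has a self-loop).
The vertices on cycles are {link, pack, scan, test, fetch, index, parse, deploy} — 8 in total.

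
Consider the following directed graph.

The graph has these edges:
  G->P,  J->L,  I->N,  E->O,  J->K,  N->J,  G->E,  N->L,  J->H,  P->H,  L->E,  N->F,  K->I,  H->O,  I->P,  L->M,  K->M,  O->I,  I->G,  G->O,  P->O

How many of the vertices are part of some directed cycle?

10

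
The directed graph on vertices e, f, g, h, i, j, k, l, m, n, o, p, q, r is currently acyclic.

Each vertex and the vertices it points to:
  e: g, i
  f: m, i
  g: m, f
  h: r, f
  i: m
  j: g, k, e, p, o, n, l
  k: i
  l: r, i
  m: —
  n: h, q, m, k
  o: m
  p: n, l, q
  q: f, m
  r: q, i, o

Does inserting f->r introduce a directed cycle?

Adding f→r creates a cycle iff r can already reach f.
Path from r: r → q → f.
So r → … → f → r is a cycle.

Yes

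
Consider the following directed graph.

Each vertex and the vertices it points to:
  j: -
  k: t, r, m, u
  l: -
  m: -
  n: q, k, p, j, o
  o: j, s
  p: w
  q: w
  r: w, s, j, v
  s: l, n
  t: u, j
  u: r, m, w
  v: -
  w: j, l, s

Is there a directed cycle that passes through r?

r is on a cycle iff r can reach itself via ≥1 edge.
r → s → n → k → r — yes.

Yes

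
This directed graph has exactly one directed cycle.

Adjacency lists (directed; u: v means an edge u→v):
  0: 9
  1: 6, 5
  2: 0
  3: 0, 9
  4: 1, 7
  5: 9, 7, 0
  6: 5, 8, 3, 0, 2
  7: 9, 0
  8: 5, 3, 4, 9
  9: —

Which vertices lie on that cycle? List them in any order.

DFS with gray/black marking from 4:
4 gray
  1 gray
    6 gray
      5 gray
        9 gray
        9 black
        7 gray
          7→9: 9 black — skip
          0 gray
            0→9: 9 black — skip
          0 black
        7 black
        5→0: 0 black — skip
      5 black
      8 gray
        8→5: 5 black — skip
        3 gray
          3→0: 0 black — skip
          3→9: 9 black — skip
        3 black
        8→4: 4 is gray → back edge
Back edge closes the cycle 4 → 1 → 6 → 8 → 4; its vertices are {1, 4, 6, 8}.

1, 4, 6, 8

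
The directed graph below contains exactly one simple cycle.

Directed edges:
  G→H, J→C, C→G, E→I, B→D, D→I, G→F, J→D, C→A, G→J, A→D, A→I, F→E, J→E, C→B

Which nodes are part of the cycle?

DFS with gray/black marking from G:
G gray
  F gray
    E gray
      I gray
      I black
    E black
  F black
  J gray
    J→E: E black — skip
    D gray
      D→I: I black — skip
    D black
    C gray
      A gray
        A→I: I black — skip
        A→D: D black — skip
      A black
      B gray
        B→D: D black — skip
      B black
      C→G: G is gray → back edge
Back edge closes the cycle G → J → C → G; its vertices are {C, G, J}.

C, G, J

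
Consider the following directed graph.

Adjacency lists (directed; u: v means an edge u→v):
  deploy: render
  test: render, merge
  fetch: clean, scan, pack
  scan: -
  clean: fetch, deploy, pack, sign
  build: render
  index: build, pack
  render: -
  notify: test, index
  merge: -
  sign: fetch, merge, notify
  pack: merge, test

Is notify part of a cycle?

No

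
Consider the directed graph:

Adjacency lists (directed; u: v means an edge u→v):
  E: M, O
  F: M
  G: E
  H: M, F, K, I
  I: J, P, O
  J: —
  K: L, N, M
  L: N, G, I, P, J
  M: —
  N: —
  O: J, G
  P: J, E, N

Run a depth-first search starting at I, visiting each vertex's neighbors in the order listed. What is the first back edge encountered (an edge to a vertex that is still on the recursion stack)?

G->E

DFS from I (visiting each vertex's neighbors in the order listed); mark gray on enter, black on exit:
I gray
  J gray
  J black
  P gray
    P→J: J black — skip
    E gray
      M gray
      M black
      O gray
        O→J: J black — skip
        G gray
          G→E: E is gray → back edge
First back edge: G → E.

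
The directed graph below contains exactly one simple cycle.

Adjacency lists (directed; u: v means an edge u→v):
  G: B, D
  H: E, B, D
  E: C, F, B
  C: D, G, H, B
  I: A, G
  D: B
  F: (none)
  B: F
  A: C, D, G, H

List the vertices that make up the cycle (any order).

C, E, H

DFS with gray/black marking from H:
H gray
  E gray
    C gray
      D gray
        B gray
          F gray
          F black
        B black
      D black
      G gray
        G→B: B black — skip
        G→D: D black — skip
      G black
      C→H: H is gray → back edge
Back edge closes the cycle H → E → C → H; its vertices are {C, E, H}.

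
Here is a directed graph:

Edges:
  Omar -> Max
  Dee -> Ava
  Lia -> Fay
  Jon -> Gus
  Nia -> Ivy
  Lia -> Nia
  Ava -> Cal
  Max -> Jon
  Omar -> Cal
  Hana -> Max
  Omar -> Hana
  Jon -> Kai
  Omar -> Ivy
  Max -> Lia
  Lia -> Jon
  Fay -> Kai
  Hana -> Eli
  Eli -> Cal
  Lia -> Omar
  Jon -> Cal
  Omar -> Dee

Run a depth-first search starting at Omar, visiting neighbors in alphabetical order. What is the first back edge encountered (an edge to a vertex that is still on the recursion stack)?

DFS from Omar (visiting neighbors in alphabetical order); mark gray on enter, black on exit:
Omar gray
  Cal gray
  Cal black
  Dee gray
    Ava gray
      Ava→Cal: Cal black — skip
    Ava black
  Dee black
  Hana gray
    Eli gray
      Eli→Cal: Cal black — skip
    Eli black
    Max gray
      Jon gray
        Jon→Cal: Cal black — skip
        Gus gray
        Gus black
        Kai gray
        Kai black
      Jon black
      Lia gray
        Fay gray
          Fay→Kai: Kai black — skip
        Fay black
        Lia→Jon: Jon black — skip
        Nia gray
          Ivy gray
          Ivy black
        Nia black
        Lia→Omar: Omar is gray → back edge
First back edge: Lia → Omar.

Lia->Omar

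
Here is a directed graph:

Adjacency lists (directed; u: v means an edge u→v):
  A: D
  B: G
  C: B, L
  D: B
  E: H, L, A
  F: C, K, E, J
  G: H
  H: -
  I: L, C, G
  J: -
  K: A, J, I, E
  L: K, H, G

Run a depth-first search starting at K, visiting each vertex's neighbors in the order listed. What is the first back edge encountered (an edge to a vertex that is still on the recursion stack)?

DFS from K (visiting each vertex's neighbors in the order listed); mark gray on enter, black on exit:
K gray
  A gray
    D gray
      B gray
        G gray
          H gray
          H black
        G black
      B black
    D black
  A black
  J gray
  J black
  I gray
    L gray
      L→K: K is gray → back edge
First back edge: L → K.

L->K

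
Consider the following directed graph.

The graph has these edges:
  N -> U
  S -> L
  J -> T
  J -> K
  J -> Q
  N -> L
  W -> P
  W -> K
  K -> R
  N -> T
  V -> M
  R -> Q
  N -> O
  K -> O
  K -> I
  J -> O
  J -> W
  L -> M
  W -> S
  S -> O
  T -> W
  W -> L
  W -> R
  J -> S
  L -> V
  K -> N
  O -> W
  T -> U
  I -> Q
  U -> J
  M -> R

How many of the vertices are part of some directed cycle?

8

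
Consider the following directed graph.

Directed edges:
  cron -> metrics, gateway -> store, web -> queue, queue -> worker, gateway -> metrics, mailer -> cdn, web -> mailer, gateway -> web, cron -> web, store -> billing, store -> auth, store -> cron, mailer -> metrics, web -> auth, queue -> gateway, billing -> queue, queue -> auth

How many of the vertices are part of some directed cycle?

A vertex is on a directed cycle iff it belongs to a strongly connected component of size ≥ 2 (or has a self-loop).
The vertices on cycles are {web, cron, queue, store, billing, gateway} — 6 in total.

6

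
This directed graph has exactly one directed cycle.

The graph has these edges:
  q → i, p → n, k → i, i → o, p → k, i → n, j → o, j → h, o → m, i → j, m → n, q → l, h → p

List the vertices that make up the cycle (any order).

h, i, j, k, p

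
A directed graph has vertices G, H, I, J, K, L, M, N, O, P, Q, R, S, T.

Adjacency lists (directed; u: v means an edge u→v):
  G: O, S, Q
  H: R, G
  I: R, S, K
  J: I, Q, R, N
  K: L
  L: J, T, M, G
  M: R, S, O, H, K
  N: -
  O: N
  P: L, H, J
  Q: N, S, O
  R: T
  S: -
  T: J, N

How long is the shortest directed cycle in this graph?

For each vertex v, BFS finds the shortest path from v back to v.
The shortest such closed walk is L → M → K → L, length 3.

3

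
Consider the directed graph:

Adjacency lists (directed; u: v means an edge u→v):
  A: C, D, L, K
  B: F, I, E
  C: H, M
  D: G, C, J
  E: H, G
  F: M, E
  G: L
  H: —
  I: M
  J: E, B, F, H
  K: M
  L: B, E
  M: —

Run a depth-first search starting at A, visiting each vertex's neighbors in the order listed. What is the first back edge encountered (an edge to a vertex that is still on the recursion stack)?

E→G

DFS from A (visiting each vertex's neighbors in the order listed); mark gray on enter, black on exit:
A gray
  C gray
    H gray
    H black
    M gray
    M black
  C black
  D gray
    G gray
      L gray
        B gray
          F gray
            F→M: M black — skip
            E gray
              E→H: H black — skip
              E→G: G is gray → back edge
First back edge: E → G.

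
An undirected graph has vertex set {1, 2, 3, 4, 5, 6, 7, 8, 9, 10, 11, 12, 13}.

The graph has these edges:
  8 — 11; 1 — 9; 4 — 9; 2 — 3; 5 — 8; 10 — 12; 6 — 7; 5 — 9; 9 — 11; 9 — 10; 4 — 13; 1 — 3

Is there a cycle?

Yes

DFS, tracking each vertex's parent; an edge to a visited non-parent vertex closes a cycle.
Start from 5:
visit 5 (parent –)
  visit 8 (parent 5)
    8–5: parent, skip
    visit 11 (parent 8)
      visit 9 (parent 11)
        visit 10 (parent 9)
          visit 12 (parent 10)
            12–10: parent, skip
          10–9: parent, skip
        9–11: parent, skip
        visit 1 (parent 9)
          visit 3 (parent 1)
            3–1: parent, skip
            visit 2 (parent 3)
              2–3: parent, skip
          1–9: parent, skip
        9–5: 5 visited and ≠ parent → cycle
Cycle: 5 – 8 – 11 – 9 – 5.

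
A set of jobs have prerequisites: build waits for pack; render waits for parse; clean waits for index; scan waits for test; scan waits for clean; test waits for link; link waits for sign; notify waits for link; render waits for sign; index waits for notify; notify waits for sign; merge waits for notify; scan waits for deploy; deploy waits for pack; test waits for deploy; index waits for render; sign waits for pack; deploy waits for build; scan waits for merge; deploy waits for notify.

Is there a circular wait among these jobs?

DFS with white/gray/black marking, starting from scan:
scan gray
  test gray
    deploy gray
      build gray
        pack gray
        pack black
      build black
      deploy→pack: pack black — skip
      notify gray
        link gray
          sign gray
            sign→pack: pack black — skip
          sign black
        link black
        notify→sign: sign black — skip
      notify black
    deploy black
    test→link: link black — skip
  test black
  clean gray
    index gray
      index→notify: notify black — skip
      render gray
        parse gray
        parse black
        render→sign: sign black — skip
      render black
    index black
  clean black
  merge gray
    merge→notify: notify black — skip
  merge black
  scan→deploy: deploy black — skip
scan black
Every edge goes to a white or black vertex — no back edge, so the graph is acyclic.

No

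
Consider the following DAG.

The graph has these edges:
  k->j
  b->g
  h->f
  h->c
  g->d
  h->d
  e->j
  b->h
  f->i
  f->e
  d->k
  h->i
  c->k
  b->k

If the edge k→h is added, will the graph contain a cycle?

Yes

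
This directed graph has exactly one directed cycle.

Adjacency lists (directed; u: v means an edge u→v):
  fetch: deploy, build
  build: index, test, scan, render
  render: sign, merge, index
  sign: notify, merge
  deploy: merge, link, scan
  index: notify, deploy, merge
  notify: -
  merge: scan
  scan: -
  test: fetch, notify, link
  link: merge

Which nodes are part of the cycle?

test, build, fetch

DFS with gray/black marking from fetch:
fetch gray
  deploy gray
    merge gray
      scan gray
      scan black
    merge black
    link gray
      link→merge: merge black — skip
    link black
    deploy→scan: scan black — skip
  deploy black
  build gray
    index gray
      notify gray
      notify black
      index→deploy: deploy black — skip
      index→merge: merge black — skip
    index black
    test gray
      test→fetch: fetch is gray → back edge
Back edge closes the cycle fetch → build → test → fetch; its vertices are {test, build, fetch}.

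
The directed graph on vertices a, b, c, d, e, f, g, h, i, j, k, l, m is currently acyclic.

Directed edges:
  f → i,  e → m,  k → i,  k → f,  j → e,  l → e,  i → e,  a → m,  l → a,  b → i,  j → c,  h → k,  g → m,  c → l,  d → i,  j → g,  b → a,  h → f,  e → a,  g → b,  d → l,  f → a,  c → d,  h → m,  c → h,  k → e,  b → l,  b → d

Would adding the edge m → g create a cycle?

Yes

Adding m→g creates a cycle iff g can already reach m.
Path from g: g → m.
So g → … → m → g is a cycle.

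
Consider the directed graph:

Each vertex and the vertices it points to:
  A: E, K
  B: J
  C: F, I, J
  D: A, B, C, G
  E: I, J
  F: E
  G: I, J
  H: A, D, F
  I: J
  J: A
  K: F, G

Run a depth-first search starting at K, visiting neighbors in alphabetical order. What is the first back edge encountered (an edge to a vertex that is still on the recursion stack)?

DFS from K (visiting neighbors in alphabetical order); mark gray on enter, black on exit:
K gray
  F gray
    E gray
      I gray
        J gray
          A gray
            A→E: E is gray → back edge
First back edge: A → E.

A→E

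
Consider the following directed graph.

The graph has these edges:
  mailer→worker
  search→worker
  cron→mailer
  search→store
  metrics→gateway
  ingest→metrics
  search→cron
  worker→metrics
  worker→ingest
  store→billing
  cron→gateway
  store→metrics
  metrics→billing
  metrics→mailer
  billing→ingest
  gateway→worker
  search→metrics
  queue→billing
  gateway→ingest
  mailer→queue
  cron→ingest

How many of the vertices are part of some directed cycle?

7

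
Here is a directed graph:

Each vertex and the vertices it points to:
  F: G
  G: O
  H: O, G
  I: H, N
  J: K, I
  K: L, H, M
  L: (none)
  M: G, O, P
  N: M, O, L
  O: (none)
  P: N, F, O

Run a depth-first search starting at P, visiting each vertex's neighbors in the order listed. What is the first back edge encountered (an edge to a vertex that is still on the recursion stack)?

DFS from P (visiting each vertex's neighbors in the order listed); mark gray on enter, black on exit:
P gray
  N gray
    M gray
      G gray
        O gray
        O black
      G black
      M→O: O black — skip
      M→P: P is gray → back edge
First back edge: M → P.

M→P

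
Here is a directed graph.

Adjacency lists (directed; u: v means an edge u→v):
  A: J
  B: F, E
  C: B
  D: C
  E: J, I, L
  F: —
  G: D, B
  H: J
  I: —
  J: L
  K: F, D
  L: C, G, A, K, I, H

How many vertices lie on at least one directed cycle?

10

A vertex is on a directed cycle iff it belongs to a strongly connected component of size ≥ 2 (or has a self-loop).
The vertices on cycles are {A, B, C, D, E, G, H, J, K, L} — 10 in total.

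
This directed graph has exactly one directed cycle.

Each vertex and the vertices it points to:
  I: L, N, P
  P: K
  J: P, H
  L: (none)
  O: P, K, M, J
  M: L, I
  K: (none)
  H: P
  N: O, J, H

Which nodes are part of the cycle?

DFS with gray/black marking from N:
N gray
  O gray
    P gray
      K gray
      K black
    P black
    O→K: K black — skip
    M gray
      L gray
      L black
      I gray
        I→L: L black — skip
        I→N: N is gray → back edge
Back edge closes the cycle N → O → M → I → N; its vertices are {I, M, N, O}.

I, M, N, O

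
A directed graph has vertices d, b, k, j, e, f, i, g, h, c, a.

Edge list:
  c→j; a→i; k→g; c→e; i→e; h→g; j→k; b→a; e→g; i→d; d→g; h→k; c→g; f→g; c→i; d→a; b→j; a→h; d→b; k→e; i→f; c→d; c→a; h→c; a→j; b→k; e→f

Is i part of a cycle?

i is on a cycle iff i can reach itself via ≥1 edge.
i → d → a → i — yes.

Yes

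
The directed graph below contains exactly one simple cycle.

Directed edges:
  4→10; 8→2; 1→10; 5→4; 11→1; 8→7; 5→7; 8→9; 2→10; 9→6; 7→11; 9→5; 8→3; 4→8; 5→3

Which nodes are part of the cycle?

4, 5, 8, 9

DFS with gray/black marking from 8:
8 gray
  9 gray
    6 gray
    6 black
    5 gray
      4 gray
        10 gray
        10 black
        4→8: 8 is gray → back edge
Back edge closes the cycle 8 → 9 → 5 → 4 → 8; its vertices are {4, 5, 8, 9}.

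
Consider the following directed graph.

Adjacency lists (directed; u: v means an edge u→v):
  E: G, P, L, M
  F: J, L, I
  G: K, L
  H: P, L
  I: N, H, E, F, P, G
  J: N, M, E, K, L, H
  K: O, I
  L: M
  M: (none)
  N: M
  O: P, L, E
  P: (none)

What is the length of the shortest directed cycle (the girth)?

2

For each vertex v, BFS finds the shortest path from v back to v.
The shortest such closed walk is I → F → I, length 2.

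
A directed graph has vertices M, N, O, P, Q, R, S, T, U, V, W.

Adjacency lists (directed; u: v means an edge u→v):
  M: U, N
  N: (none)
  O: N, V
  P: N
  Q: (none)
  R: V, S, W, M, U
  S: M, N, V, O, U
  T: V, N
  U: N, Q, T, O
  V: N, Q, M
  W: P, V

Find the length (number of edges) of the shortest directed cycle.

4

For each vertex v, BFS finds the shortest path from v back to v.
The shortest such closed walk is O → V → M → U → O, length 4.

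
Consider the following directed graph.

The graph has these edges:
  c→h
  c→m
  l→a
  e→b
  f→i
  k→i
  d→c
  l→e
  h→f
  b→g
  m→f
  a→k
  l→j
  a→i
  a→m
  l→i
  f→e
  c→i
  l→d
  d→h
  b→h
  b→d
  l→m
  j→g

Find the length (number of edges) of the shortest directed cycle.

4

For each vertex v, BFS finds the shortest path from v back to v.
The shortest such closed walk is e → b → h → f → e, length 4.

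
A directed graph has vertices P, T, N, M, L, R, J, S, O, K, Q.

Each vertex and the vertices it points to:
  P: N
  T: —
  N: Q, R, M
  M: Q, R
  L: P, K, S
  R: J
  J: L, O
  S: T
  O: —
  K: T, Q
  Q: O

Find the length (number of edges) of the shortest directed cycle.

5

For each vertex v, BFS finds the shortest path from v back to v.
The shortest such closed walk is L → P → N → R → J → L, length 5.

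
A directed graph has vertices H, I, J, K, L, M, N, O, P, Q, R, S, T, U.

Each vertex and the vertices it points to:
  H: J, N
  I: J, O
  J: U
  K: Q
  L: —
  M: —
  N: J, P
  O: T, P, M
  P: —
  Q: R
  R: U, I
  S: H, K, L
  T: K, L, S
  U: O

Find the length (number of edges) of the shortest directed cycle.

6

For each vertex v, BFS finds the shortest path from v back to v.
The shortest such closed walk is T → K → Q → R → I → O → T, length 6.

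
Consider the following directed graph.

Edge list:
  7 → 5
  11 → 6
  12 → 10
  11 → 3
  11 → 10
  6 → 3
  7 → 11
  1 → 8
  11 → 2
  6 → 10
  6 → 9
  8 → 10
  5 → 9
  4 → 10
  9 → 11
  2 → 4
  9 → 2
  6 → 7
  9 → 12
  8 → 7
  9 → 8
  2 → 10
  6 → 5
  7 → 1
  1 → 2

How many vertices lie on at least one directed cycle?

7

A vertex is on a directed cycle iff it belongs to a strongly connected component of size ≥ 2 (or has a self-loop).
The vertices on cycles are {1, 5, 6, 7, 8, 9, 11} — 7 in total.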